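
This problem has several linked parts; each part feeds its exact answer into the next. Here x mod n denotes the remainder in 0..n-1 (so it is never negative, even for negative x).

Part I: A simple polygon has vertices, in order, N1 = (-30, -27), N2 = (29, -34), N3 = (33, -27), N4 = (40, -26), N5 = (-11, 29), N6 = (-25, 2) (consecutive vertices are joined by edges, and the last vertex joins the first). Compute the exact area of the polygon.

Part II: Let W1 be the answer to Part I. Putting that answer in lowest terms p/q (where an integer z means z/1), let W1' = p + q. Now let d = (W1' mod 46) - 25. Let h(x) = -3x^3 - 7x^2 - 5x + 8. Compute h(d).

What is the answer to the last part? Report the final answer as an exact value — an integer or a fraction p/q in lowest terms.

Part I: cross terms: (-30*-34 - 29*-27)=1803, (29*-27 - 33*-34)=339, (33*-26 - 40*-27)=222, (40*29 - -11*-26)=874, (-11*2 - -25*29)=703, (-25*-27 - -30*2)=735; twice the area = |4676| = 4676; area = 2338; answer 2338
Part II: W1 = 2338; threaded value p + q = 2339; d = 14; -3*(14)^3 - 7*(14)^2 - 5*(14)^1 + 8 = (-8232) + (-1372) + (-70) + (8) = -9666; answer -9666

-9666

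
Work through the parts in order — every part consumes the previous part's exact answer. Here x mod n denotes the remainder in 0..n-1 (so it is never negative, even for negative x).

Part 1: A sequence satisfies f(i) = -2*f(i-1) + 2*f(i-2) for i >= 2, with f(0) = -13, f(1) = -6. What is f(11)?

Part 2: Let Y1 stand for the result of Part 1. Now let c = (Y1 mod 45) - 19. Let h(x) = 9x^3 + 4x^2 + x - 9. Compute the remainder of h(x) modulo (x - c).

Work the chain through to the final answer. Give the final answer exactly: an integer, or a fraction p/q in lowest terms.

Part 1: f(2) = -2*(-6) + 2*(-13) = -14; iterating: f(2)=-14, f(3)=16, f(4)=-60, f(5)=152, f(6)=-424, f(7)=1152, f(8)=-3152, f(9)=8608, f(10)=-23520, f(11)=64256; answer 64256
Part 2: Y1 = 64256; c = 22; remainder = value at the root: 9*(22)^3 + 4*(22)^2 + 1*(22)^1 - 9 = (95832) + (1936) + (22) + (-9) = 97781; answer 97781

97781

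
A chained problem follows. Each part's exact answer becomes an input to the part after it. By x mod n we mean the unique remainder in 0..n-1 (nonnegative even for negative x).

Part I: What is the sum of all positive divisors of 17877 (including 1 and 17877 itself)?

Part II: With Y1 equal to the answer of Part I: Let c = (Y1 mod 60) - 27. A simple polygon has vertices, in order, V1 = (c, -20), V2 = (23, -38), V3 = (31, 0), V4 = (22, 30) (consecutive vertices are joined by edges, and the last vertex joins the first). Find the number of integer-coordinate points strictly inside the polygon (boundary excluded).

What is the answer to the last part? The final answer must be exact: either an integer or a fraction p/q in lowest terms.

1979

Part I: 17877 = 3 * 59 * 101; sigma = (1 + 3) * (1 + 59) * (1 + 101) = 4 * 60 * 102 = 24480; answer 24480
Part II: Y1 = 24480; c = -27; cross terms: (-27*-38 - 23*-20)=1486, (23*0 - 31*-38)=1178, (31*30 - 22*0)=930, (22*-20 - -27*30)=370; twice the area = |3964| = 3964; area = 1982; boundary points = 2 + 2 + 3 + 1 = 8; strictly interior points = area - boundary/2 + 1 = 1979; answer 1979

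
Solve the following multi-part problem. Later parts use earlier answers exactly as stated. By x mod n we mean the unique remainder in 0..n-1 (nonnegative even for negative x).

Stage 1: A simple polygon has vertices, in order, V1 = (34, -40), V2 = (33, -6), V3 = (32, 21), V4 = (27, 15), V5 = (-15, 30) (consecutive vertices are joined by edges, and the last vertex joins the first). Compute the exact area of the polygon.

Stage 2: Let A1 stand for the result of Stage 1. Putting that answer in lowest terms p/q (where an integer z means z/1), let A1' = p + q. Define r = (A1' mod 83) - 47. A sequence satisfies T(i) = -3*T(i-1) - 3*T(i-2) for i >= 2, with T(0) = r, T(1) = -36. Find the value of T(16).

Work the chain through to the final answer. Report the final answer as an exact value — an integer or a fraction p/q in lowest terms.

Stage 1: cross terms: (34*-6 - 33*-40)=1116, (33*21 - 32*-6)=885, (32*15 - 27*21)=-87, (27*30 - -15*15)=1035, (-15*-40 - 34*30)=-420; twice the area = |2529| = 2529; area = 2529/2; answer 2529/2
Stage 2: A1 = 2529/2; threaded value p + q = 2531; r = -6; T(2) = -3*(-36) - 3*(-6) = 126; iterating: T(2)=126, T(3)=-270, T(4)=432, T(5)=-486, T(6)=162, T(7)=972, T(8)=-3402, T(9)=7290, T(10)=-11664, T(11)=13122, T(12)=-4374, T(13)=-26244, T(14)=91854, T(15)=-196830, T(16)=314928; answer 314928

314928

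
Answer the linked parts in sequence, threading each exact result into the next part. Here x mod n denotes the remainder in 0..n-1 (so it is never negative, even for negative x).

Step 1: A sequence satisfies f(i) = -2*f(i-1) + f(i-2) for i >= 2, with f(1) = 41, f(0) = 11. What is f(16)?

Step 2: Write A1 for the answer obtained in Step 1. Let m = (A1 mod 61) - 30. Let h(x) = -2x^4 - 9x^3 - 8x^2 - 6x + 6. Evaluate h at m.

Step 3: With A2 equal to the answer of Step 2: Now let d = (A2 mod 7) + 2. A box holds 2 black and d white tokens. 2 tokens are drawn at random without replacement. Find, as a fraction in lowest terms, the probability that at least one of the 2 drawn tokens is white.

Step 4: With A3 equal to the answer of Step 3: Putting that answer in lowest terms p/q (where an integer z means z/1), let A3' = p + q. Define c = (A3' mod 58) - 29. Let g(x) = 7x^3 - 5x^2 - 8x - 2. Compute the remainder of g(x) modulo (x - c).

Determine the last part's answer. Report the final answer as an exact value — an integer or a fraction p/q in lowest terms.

119442

Step 1: f(2) = -2*(41) + 1*(11) = -71; iterating: f(2)=-71, f(3)=183, f(4)=-437, f(5)=1057, f(6)=-2551, f(7)=6159, f(8)=-14869, f(9)=35897, f(10)=-86663, f(11)=209223, f(12)=-505109, f(13)=1219441, f(14)=-2943991, f(15)=7107423, f(16)=-17158837; answer -17158837
Step 2: A1 = -17158837; m = 6; -2*(6)^4 - 9*(6)^3 - 8*(6)^2 - 6*(6)^1 + 6 = (-2592) + (-1944) + (-288) + (-36) + (6) = -4854; answer -4854
Step 3: A2 = -4854; d = 6; total draws C(8,2) = 28; complement C(2,2) = 1; favorable 28 - 1 = 27; P = 27/28; answer 27/28
Step 4: A3 = 27/28; threaded value p + q = 55; c = 26; remainder = value at the root: 7*(26)^3 - 5*(26)^2 - 8*(26)^1 - 2 = (123032) + (-3380) + (-208) + (-2) = 119442; answer 119442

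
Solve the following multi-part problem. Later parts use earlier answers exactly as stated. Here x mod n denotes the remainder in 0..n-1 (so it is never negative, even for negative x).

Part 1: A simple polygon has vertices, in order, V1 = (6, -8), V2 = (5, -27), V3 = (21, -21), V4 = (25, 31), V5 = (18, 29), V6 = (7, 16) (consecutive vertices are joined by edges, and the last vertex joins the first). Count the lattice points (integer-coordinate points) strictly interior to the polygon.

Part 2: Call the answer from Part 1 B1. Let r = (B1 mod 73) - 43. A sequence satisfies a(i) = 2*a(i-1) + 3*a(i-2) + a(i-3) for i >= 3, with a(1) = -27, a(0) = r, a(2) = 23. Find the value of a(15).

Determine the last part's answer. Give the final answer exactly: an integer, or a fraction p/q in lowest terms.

Part 1: cross terms: (6*-27 - 5*-8)=-122, (5*-21 - 21*-27)=462, (21*31 - 25*-21)=1176, (25*29 - 18*31)=167, (18*16 - 7*29)=85, (7*-8 - 6*16)=-152; twice the area = |1616| = 1616; area = 808; boundary points = 1 + 2 + 4 + 1 + 1 + 1 = 10; strictly interior points = area - boundary/2 + 1 = 804; answer 804
Part 2: B1 = 804; r = -42; a(3) = 2*(23) + 3*(-27) + 1*(-42) = -77; iterating: a(3)=-77, a(4)=-112, a(5)=-432, a(6)=-1277, a(7)=-3962, a(8)=-12187, a(9)=-37537, a(10)=-115597, a(11)=-355992, a(12)=-1096312, a(13)=-3376197, a(14)=-10397322, a(15)=-32019547; answer -32019547

-32019547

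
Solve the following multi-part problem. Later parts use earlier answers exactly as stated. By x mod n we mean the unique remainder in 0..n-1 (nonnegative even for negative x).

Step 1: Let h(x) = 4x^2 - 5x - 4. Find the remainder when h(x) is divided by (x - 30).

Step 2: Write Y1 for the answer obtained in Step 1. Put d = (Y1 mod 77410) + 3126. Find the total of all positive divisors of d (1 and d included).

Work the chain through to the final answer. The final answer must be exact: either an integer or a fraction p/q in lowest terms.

12096

Step 1: remainder = value at the root: 4*(30)^2 - 5*(30)^1 - 4 = (3600) + (-150) + (-4) = 3446; answer 3446
Step 2: Y1 = 3446; d = 6572; 6572 = 2^2 * 31 * 53; sigma = (1 + 2 + 4) * (1 + 31) * (1 + 53) = 7 * 32 * 54 = 12096; answer 12096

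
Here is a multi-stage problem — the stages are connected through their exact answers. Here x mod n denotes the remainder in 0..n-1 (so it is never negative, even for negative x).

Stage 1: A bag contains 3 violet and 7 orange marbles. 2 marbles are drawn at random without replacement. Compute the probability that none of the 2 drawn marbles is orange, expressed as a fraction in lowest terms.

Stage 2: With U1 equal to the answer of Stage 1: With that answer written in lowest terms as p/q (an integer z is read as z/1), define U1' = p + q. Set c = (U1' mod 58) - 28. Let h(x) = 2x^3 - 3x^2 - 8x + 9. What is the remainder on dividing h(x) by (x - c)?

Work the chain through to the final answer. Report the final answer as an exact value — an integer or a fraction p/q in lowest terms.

Stage 1: total draws C(10,2) = 45; favorable C(3,2) = 3; P = 1/15; answer 1/15
Stage 2: U1 = 1/15; threaded value p + q = 16; c = -12; remainder = value at the root: 2*(-12)^3 - 3*(-12)^2 - 8*(-12)^1 + 9 = (-3456) + (-432) + (96) + (9) = -3783; answer -3783

-3783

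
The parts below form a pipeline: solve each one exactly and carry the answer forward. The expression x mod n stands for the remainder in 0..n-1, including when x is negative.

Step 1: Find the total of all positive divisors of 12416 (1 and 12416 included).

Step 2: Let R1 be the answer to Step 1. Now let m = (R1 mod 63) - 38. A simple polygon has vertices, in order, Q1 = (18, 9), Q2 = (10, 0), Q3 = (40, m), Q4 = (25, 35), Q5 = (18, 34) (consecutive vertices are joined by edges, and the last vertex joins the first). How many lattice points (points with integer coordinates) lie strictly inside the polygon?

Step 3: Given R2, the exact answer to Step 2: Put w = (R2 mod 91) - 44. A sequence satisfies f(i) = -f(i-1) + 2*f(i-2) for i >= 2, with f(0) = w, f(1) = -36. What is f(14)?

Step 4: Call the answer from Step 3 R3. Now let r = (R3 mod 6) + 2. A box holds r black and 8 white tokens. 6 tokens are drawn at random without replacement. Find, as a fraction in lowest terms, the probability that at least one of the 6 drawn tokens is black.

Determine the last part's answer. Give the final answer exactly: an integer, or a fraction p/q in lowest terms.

Step 1: 12416 = 2^7 * 97; sigma = (1 + 2 + 4 + 8 + 16 + 32 + 64 + 128) * (1 + 97) = 255 * 98 = 24990; answer 24990
Step 2: R1 = 24990; m = 4; cross terms: (18*0 - 10*9)=-90, (10*4 - 40*0)=40, (40*35 - 25*4)=1300, (25*34 - 18*35)=220, (18*9 - 18*34)=-450; twice the area = |1020| = 1020; area = 510; boundary points = 1 + 2 + 1 + 1 + 25 = 30; strictly interior points = area - boundary/2 + 1 = 496; answer 496
Step 3: R2 = 496; w = -3; f(2) = -1*(-36) + 2*(-3) = 30; iterating: f(2)=30, f(3)=-102, f(4)=162, f(5)=-366, f(6)=690, f(7)=-1422, f(8)=2802, f(9)=-5646, f(10)=11250, f(11)=-22542, f(12)=45042, f(13)=-90126, f(14)=180210; answer 180210
Step 4: R3 = 180210; r = 2; total draws C(10,6) = 210; complement C(8,6) = 28; favorable 210 - 28 = 182; P = 13/15; answer 13/15

13/15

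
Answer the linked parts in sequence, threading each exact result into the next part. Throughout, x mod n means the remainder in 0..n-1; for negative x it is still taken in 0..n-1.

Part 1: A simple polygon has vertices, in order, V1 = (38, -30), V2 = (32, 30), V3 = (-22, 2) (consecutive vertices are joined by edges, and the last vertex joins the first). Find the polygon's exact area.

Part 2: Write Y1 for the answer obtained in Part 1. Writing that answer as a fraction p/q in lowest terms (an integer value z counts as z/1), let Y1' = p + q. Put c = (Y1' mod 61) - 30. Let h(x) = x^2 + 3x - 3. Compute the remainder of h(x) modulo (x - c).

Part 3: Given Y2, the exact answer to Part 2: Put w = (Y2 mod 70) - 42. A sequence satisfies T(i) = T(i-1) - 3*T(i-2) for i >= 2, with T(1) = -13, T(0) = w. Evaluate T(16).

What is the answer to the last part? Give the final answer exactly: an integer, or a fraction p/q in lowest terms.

-14797

Part 1: cross terms: (38*30 - 32*-30)=2100, (32*2 - -22*30)=724, (-22*-30 - 38*2)=584; twice the area = |3408| = 3408; area = 1704; answer 1704
Part 2: Y1 = 1704; threaded value p + q = 1705; c = 28; remainder = value at the root: 1*(28)^2 + 3*(28)^1 - 3 = (784) + (84) + (-3) = 865; answer 865
Part 3: Y2 = 865; w = -17; T(2) = 1*(-13) - 3*(-17) = 38; iterating: T(2)=38, T(3)=77, T(4)=-37, T(5)=-268, T(6)=-157, T(7)=647, T(8)=1118, T(9)=-823, T(10)=-4177, T(11)=-1708, T(12)=10823, T(13)=15947, T(14)=-16522, T(15)=-64363, T(16)=-14797; answer -14797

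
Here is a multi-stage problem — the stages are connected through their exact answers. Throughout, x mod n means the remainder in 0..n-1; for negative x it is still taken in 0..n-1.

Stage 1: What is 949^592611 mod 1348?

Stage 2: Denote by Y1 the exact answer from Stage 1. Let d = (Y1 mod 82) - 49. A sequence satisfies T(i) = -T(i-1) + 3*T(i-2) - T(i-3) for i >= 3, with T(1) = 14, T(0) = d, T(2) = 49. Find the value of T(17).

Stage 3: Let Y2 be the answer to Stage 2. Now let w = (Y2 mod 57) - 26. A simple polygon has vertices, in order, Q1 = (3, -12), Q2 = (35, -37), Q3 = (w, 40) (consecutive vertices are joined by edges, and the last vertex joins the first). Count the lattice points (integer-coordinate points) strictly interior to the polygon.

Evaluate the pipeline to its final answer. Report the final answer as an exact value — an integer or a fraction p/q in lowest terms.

Stage 1: squarings mod 1348: 949^1=949, 949^2=137, 949^4=1245, 949^8=1173, 949^16=969, 949^32=753, 949^64=849, 949^128=969, 949^256=753, 949^512=849, 949^1024=969, 949^2048=753, 949^4096=849, 949^8192=969, 949^16384=753, 949^32768=849, 949^65536=969, 949^131072=753, 949^262144=849, 949^524288=969; 949^592611 = 949^1 * 949^2 * 949^32 * 949^64 * 949^128 * 949^512 * 949^2048 * 949^65536 * 949^524288 = 1213 (mod 1348); answer 1213
Stage 2: Y1 = 1213; d = 16; T(3) = -1*(49) + 3*(14) - 1*(16) = -23; iterating: T(3)=-23, T(4)=156, T(5)=-274, T(6)=765, T(7)=-1743, T(8)=4312, T(9)=-10306, T(10)=24985, T(11)=-60215, T(12)=145476, T(13)=-351106, T(14)=847749, T(15)=-2046543, T(16)=4940896, T(17)=-11928274; answer -11928274
Stage 3: Y2 = -11928274; w = -24; cross terms: (3*-37 - 35*-12)=309, (35*40 - -24*-37)=512, (-24*-12 - 3*40)=168; twice the area = |989| = 989; area = 989/2; boundary points = 1 + 1 + 1 = 3; strictly interior points = area - boundary/2 + 1 = 494; answer 494

494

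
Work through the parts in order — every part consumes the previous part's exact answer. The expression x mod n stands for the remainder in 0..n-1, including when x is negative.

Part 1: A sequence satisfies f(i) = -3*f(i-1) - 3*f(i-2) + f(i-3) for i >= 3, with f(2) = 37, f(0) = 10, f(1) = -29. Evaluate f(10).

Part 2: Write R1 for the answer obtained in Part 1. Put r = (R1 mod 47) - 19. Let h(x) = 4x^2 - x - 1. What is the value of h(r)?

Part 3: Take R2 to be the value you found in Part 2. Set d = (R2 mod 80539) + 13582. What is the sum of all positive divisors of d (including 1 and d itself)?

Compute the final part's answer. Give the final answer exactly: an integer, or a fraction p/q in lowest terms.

30186

Part 1: f(3) = -3*(37) - 3*(-29) + 1*(10) = -14; iterating: f(3)=-14, f(4)=-98, f(5)=373, f(6)=-839, f(7)=1300, f(8)=-1010, f(9)=-1709, f(10)=9457; answer 9457
Part 2: R1 = 9457; r = -9; 4*(-9)^2 - 1*(-9)^1 - 1 = (324) + (9) + (-1) = 332; answer 332
Part 3: R2 = 332; d = 13914; 13914 = 2 * 3^2 * 773; sigma = (1 + 2) * (1 + 3 + 9) * (1 + 773) = 3 * 13 * 774 = 30186; answer 30186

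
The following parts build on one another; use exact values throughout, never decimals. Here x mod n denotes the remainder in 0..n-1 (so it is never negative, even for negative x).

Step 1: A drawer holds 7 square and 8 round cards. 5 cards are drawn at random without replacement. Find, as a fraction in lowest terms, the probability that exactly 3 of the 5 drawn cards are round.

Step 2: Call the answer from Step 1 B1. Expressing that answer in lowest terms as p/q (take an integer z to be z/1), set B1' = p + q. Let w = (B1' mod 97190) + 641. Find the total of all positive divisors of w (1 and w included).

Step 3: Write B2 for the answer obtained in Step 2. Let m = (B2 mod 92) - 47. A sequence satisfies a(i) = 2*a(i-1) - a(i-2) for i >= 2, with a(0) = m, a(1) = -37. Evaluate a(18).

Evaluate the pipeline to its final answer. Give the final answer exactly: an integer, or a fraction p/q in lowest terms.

Step 1: total draws C(15,5) = 3003; favorable C(8,3)*C(7,2) = 1176; P = 56/143; answer 56/143
Step 2: B1 = 56/143; threaded value p + q = 199; w = 840; 840 = 2^3 * 3 * 5 * 7; sigma = (1 + 2 + 4 + 8) * (1 + 3) * (1 + 5) * (1 + 7) = 15 * 4 * 6 * 8 = 2880; answer 2880
Step 3: B2 = 2880; m = -19; a(2) = 2*(-37) - 1*(-19) = -55; iterating: a(2)=-55, a(3)=-73, a(4)=-91, a(5)=-109, a(6)=-127, a(7)=-145, a(8)=-163, a(9)=-181, a(10)=-199, a(11)=-217, a(12)=-235, a(13)=-253, a(14)=-271, a(15)=-289, a(16)=-307, a(17)=-325, a(18)=-343; answer -343

-343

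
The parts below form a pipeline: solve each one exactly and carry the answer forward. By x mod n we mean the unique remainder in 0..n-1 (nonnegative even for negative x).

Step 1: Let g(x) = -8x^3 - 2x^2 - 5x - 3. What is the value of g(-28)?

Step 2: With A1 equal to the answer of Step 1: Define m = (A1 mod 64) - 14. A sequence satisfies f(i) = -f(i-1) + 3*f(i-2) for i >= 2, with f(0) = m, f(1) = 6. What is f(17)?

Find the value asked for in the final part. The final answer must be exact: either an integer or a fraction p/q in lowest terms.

Step 1: -8*(-28)^3 - 2*(-28)^2 - 5*(-28)^1 - 3 = (175616) + (-1568) + (140) + (-3) = 174185; answer 174185
Step 2: A1 = 174185; m = 27; f(2) = -1*(6) + 3*(27) = 75; iterating: f(2)=75, f(3)=-57, f(4)=282, f(5)=-453, f(6)=1299, f(7)=-2658, f(8)=6555, f(9)=-14529, f(10)=34194, f(11)=-77781, f(12)=180363, f(13)=-413706, f(14)=954795, f(15)=-2195913, f(16)=5060298, f(17)=-11648037; answer -11648037

-11648037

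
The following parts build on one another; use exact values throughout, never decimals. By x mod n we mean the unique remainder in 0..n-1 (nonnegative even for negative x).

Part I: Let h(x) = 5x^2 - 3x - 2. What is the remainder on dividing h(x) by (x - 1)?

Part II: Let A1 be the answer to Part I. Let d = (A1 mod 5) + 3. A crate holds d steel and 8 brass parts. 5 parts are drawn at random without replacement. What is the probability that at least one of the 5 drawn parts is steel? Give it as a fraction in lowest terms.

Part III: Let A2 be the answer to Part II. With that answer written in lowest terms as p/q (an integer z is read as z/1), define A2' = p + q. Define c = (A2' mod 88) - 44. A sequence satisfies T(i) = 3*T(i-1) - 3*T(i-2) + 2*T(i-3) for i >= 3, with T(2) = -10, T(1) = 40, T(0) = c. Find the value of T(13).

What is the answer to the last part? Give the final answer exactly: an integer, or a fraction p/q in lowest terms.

-87320

Part I: remainder = value at the root: 5*(1)^2 - 3*(1)^1 - 2 = (5) + (-3) + (-2) = 0; answer 0
Part II: A1 = 0; d = 3; total draws C(11,5) = 462; complement C(8,5) = 56; favorable 462 - 56 = 406; P = 29/33; answer 29/33
Part III: A2 = 29/33; threaded value p + q = 62; c = 18; T(3) = 3*(-10) - 3*(40) + 2*(18) = -114; iterating: T(3)=-114, T(4)=-232, T(5)=-374, T(6)=-654, T(7)=-1304, T(8)=-2698, T(9)=-5490, T(10)=-10984, T(11)=-21878, T(12)=-43662, T(13)=-87320; answer -87320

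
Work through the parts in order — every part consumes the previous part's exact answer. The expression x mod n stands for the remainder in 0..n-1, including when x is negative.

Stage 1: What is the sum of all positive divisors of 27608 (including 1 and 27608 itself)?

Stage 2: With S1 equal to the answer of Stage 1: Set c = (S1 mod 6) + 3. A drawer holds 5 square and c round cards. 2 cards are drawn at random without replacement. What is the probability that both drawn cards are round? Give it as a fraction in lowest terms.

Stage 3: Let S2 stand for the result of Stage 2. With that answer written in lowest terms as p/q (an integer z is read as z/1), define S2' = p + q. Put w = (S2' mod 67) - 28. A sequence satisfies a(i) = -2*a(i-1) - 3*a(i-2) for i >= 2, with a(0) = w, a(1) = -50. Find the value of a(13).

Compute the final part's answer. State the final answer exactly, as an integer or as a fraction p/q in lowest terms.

Stage 1: 27608 = 2^3 * 7 * 17 * 29; sigma = (1 + 2 + 4 + 8) * (1 + 7) * (1 + 17) * (1 + 29) = 15 * 8 * 18 * 30 = 64800; answer 64800
Stage 2: S1 = 64800; c = 3; total draws C(8,2) = 28; favorable C(3,2) = 3; P = 3/28; answer 3/28
Stage 3: S2 = 3/28; threaded value p + q = 31; w = 3; a(2) = -2*(-50) - 3*(3) = 91; iterating: a(2)=91, a(3)=-32, a(4)=-209, a(5)=514, a(6)=-401, a(7)=-740, a(8)=2683, a(9)=-3146, a(10)=-1757, a(11)=12952, a(12)=-20633, a(13)=2410; answer 2410

2410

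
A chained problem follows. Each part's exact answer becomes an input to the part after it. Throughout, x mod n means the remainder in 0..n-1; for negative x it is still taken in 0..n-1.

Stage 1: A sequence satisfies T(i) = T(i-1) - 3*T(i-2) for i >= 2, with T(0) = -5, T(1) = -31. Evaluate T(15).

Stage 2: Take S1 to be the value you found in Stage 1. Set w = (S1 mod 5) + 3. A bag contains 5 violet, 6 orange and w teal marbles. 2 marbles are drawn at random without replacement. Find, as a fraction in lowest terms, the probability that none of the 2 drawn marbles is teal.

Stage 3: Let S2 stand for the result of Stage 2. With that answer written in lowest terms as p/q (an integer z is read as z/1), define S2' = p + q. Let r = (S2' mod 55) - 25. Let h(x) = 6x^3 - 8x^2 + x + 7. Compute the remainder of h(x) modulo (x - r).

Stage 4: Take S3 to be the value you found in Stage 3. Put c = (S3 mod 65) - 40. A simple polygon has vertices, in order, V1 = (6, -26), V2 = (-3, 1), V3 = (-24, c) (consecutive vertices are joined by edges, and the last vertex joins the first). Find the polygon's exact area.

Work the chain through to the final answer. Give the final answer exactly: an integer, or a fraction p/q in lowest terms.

783/2

Stage 1: T(2) = 1*(-31) - 3*(-5) = -16; iterating: T(2)=-16, T(3)=77, T(4)=125, T(5)=-106, T(6)=-481, T(7)=-163, T(8)=1280, T(9)=1769, T(10)=-2071, T(11)=-7378, T(12)=-1165, T(13)=20969, T(14)=24464, T(15)=-38443; answer -38443
Stage 2: S1 = -38443; w = 5; total draws C(16,2) = 120; favorable C(11,2) = 55; P = 11/24; answer 11/24
Stage 3: S2 = 11/24; threaded value p + q = 35; r = 10; remainder = value at the root: 6*(10)^3 - 8*(10)^2 + 1*(10)^1 + 7 = (6000) + (-800) + (10) + (7) = 5217; answer 5217
Stage 4: S3 = 5217; c = -23; cross terms: (6*1 - -3*-26)=-72, (-3*-23 - -24*1)=93, (-24*-26 - 6*-23)=762; twice the area = |783| = 783; area = 783/2; answer 783/2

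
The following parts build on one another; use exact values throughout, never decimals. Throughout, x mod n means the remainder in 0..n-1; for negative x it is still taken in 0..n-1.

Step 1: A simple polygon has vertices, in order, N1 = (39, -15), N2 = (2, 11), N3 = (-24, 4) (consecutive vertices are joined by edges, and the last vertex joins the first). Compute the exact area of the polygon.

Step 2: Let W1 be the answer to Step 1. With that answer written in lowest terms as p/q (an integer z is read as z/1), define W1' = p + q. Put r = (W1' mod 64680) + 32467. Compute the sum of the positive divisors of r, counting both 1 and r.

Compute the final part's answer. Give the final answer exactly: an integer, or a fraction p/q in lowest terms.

Step 1: cross terms: (39*11 - 2*-15)=459, (2*4 - -24*11)=272, (-24*-15 - 39*4)=204; twice the area = |935| = 935; area = 935/2; answer 935/2
Step 2: W1 = 935/2; threaded value p + q = 937; r = 33404; 33404 = 2^2 * 7 * 1193; sigma = (1 + 2 + 4) * (1 + 7) * (1 + 1193) = 7 * 8 * 1194 = 66864; answer 66864

66864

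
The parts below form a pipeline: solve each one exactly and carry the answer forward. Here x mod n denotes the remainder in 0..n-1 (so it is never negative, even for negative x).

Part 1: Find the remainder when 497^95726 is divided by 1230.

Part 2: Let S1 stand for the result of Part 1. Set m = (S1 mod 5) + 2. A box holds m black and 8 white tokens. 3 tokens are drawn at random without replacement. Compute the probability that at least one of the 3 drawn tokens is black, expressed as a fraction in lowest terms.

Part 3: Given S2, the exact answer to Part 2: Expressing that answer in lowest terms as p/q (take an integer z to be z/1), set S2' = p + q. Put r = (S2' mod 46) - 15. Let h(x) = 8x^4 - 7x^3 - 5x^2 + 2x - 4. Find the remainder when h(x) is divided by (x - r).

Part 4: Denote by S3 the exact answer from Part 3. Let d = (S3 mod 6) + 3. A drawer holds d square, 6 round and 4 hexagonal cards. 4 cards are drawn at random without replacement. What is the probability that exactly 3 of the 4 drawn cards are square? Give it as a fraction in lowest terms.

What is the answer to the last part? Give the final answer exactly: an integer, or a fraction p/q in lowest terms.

20/273

Part 1: squarings mod 1230: 497^1=497, 497^2=1009, 497^4=871, 497^8=961, 497^16=1021, 497^32=631, 497^64=871, 497^128=961, 497^256=1021, 497^512=631, 497^1024=871, 497^2048=961, 497^4096=1021, 497^8192=631, 497^16384=871, 497^32768=961, 497^65536=1021; 497^95726 = 497^2 * 497^4 * 497^8 * 497^32 * 497^64 * 497^128 * 497^256 * 497^1024 * 497^4096 * 497^8192 * 497^16384 * 497^65536 = 619 (mod 1230); answer 619
Part 2: S1 = 619; m = 6; total draws C(14,3) = 364; complement C(8,3) = 56; favorable 364 - 56 = 308; P = 11/13; answer 11/13
Part 3: S2 = 11/13; threaded value p + q = 24; r = 9; remainder = value at the root: 8*(9)^4 - 7*(9)^3 - 5*(9)^2 + 2*(9)^1 - 4 = (52488) + (-5103) + (-405) + (18) + (-4) = 46994; answer 46994
Part 4: S3 = 46994; d = 5; total draws C(15,4) = 1365; favorable C(5,3)*C(10,1) = 100; P = 20/273; answer 20/273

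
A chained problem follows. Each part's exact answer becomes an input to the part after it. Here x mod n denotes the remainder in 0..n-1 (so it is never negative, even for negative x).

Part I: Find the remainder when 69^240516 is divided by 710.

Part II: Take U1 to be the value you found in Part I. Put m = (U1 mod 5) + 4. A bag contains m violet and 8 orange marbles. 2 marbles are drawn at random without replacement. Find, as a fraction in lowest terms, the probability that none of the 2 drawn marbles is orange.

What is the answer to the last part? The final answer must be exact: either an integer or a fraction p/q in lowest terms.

5/39

Part I: squarings mod 710: 69^1=69, 69^2=501, 69^4=371, 69^8=611, 69^16=571, 69^32=151, 69^64=81, 69^128=171, 69^256=131, 69^512=121, 69^1024=441, 69^2048=651, 69^4096=641, 69^8192=501, 69^16384=371, 69^32768=611, 69^65536=571, 69^131072=151; 69^240516 = 69^4 * 69^128 * 69^256 * 69^512 * 69^2048 * 69^8192 * 69^32768 * 69^65536 * 69^131072 = 111 (mod 710); answer 111
Part II: U1 = 111; m = 5; total draws C(13,2) = 78; favorable C(5,2) = 10; P = 5/39; answer 5/39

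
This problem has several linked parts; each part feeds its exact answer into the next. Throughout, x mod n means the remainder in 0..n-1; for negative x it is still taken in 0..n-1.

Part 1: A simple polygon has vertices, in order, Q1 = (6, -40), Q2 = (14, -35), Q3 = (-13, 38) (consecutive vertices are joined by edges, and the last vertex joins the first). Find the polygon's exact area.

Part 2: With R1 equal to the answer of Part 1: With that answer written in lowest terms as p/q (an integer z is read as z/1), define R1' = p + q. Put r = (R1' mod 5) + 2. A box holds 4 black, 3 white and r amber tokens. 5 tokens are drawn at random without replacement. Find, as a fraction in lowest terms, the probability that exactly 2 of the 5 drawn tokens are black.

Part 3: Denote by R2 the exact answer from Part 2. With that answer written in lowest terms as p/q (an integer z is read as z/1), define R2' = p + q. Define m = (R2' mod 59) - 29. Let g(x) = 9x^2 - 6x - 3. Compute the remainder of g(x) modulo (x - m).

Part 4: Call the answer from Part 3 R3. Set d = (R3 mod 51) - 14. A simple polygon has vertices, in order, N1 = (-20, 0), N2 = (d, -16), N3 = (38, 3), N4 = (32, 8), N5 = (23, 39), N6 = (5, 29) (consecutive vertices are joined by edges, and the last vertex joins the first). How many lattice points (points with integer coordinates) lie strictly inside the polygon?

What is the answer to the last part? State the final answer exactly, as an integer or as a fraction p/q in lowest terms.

Part 1: cross terms: (6*-35 - 14*-40)=350, (14*38 - -13*-35)=77, (-13*-40 - 6*38)=292; twice the area = |719| = 719; area = 719/2; answer 719/2
Part 2: R1 = 719/2; threaded value p + q = 721; r = 3; total draws C(10,5) = 252; favorable C(4,2)*C(6,3) = 120; P = 10/21; answer 10/21
Part 3: R2 = 10/21; threaded value p + q = 31; m = 2; remainder = value at the root: 9*(2)^2 - 6*(2)^1 - 3 = (36) + (-12) + (-3) = 21; answer 21
Part 4: R3 = 21; d = 7; cross terms: (-20*-16 - 7*0)=320, (7*3 - 38*-16)=629, (38*8 - 32*3)=208, (32*39 - 23*8)=1064, (23*29 - 5*39)=472, (5*0 - -20*29)=580; twice the area = |3273| = 3273; area = 3273/2; boundary points = 1 + 1 + 1 + 1 + 2 + 1 = 7; strictly interior points = area - boundary/2 + 1 = 1634; answer 1634

1634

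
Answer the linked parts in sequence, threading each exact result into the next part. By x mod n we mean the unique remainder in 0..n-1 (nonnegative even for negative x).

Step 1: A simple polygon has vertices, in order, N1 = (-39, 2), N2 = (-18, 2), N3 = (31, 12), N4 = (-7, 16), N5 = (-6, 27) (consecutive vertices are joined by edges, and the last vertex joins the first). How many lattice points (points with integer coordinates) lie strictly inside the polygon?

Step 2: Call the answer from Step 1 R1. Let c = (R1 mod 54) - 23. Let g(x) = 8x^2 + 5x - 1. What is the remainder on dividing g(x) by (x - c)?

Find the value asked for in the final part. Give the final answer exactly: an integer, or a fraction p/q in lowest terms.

6872

Step 1: cross terms: (-39*2 - -18*2)=-42, (-18*12 - 31*2)=-278, (31*16 - -7*12)=580, (-7*27 - -6*16)=-93, (-6*2 - -39*27)=1041; twice the area = |1208| = 1208; area = 604; boundary points = 21 + 1 + 2 + 1 + 1 = 26; strictly interior points = area - boundary/2 + 1 = 592; answer 592
Step 2: R1 = 592; c = 29; remainder = value at the root: 8*(29)^2 + 5*(29)^1 - 1 = (6728) + (145) + (-1) = 6872; answer 6872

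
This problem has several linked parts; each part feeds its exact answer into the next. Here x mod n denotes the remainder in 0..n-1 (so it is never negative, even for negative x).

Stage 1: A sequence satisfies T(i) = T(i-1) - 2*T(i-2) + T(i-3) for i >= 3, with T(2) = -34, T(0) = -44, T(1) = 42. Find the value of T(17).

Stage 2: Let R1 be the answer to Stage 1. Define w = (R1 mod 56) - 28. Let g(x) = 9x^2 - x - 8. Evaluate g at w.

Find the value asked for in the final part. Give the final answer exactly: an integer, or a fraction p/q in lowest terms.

1770

Stage 1: T(3) = 1*(-34) - 2*(42) + 1*(-44) = -162; iterating: T(3)=-162, T(4)=-52, T(5)=238, T(6)=180, T(7)=-348, T(8)=-470, T(9)=406, T(10)=998, T(11)=-284, T(12)=-1874, T(13)=-308, T(14)=3156, T(15)=1898, T(16)=-4722, T(17)=-5362; answer -5362
Stage 2: R1 = -5362; w = -14; 9*(-14)^2 - 1*(-14)^1 - 8 = (1764) + (14) + (-8) = 1770; answer 1770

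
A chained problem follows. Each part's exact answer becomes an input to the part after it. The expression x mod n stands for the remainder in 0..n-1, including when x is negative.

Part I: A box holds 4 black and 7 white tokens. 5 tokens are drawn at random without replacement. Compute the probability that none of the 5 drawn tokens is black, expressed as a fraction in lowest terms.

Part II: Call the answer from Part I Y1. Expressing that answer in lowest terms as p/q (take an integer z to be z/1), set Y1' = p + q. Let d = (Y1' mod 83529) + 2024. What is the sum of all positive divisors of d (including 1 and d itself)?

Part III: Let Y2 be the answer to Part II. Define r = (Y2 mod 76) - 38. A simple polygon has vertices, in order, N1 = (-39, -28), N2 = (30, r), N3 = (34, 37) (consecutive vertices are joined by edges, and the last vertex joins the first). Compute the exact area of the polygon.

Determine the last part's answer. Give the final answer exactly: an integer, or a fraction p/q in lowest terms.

Part I: total draws C(11,5) = 462; favorable C(7,5) = 21; P = 1/22; answer 1/22
Part II: Y1 = 1/22; threaded value p + q = 23; d = 2047; 2047 = 23 * 89; sigma = (1 + 23) * (1 + 89) = 24 * 90 = 2160; answer 2160
Part III: Y2 = 2160; r = -6; cross terms: (-39*-6 - 30*-28)=1074, (30*37 - 34*-6)=1314, (34*-28 - -39*37)=491; twice the area = |2879| = 2879; area = 2879/2; answer 2879/2

2879/2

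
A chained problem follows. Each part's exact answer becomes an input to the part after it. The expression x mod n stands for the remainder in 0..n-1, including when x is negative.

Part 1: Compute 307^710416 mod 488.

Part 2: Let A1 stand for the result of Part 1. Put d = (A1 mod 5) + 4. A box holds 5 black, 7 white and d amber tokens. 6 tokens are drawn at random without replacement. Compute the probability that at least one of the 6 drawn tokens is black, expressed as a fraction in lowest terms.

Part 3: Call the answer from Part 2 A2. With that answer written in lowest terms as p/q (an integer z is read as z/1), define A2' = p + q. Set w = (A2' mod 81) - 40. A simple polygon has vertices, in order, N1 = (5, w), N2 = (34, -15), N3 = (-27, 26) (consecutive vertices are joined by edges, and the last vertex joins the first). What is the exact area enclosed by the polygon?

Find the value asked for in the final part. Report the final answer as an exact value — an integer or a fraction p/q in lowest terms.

Part 1: squarings mod 488: 307^1=307, 307^2=65, 307^4=321, 307^8=73, 307^16=449, 307^32=57, 307^64=321, 307^128=73, 307^256=449, 307^512=57, 307^1024=321, 307^2048=73, 307^4096=449, 307^8192=57, 307^16384=321, 307^32768=73, 307^65536=449, 307^131072=57, 307^262144=321, 307^524288=73; 307^710416 = 307^16 * 307^256 * 307^512 * 307^1024 * 307^4096 * 307^16384 * 307^32768 * 307^131072 * 307^524288 = 449 (mod 488); answer 449
Part 2: A1 = 449; d = 8; total draws C(20,6) = 38760; complement C(15,6) = 5005; favorable 38760 - 5005 = 33755; P = 6751/7752; answer 6751/7752
Part 3: A2 = 6751/7752; threaded value p + q = 14503; w = -36; cross terms: (5*-15 - 34*-36)=1149, (34*26 - -27*-15)=479, (-27*-36 - 5*26)=842; twice the area = |2470| = 2470; area = 1235; answer 1235

1235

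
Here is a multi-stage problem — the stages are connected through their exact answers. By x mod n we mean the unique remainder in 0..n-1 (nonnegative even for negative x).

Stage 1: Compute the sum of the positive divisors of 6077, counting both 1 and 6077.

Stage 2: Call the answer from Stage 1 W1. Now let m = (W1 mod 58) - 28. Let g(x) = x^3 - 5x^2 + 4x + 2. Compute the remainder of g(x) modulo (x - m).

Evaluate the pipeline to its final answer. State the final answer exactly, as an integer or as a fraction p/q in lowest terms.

62

Stage 1: 6077 = 59 * 103; sigma = (1 + 59) * (1 + 103) = 60 * 104 = 6240; answer 6240
Stage 2: W1 = 6240; m = 6; remainder = value at the root: 1*(6)^3 - 5*(6)^2 + 4*(6)^1 + 2 = (216) + (-180) + (24) + (2) = 62; answer 62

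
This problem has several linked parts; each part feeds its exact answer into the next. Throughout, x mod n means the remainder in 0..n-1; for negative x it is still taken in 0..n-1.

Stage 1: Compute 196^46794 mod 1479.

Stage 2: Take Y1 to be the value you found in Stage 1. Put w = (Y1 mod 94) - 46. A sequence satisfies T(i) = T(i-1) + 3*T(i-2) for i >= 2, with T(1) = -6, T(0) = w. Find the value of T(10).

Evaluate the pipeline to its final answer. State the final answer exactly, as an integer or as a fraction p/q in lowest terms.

-13050

Stage 1: squarings mod 1479: 196^1=196, 196^2=1441, 196^4=1444, 196^8=1225, 196^16=919, 196^32=52, 196^64=1225, 196^128=919, 196^256=52, 196^512=1225, 196^1024=919, 196^2048=52, 196^4096=1225, 196^8192=919, 196^16384=52, 196^32768=1225; 196^46794 = 196^2 * 196^8 * 196^64 * 196^128 * 196^512 * 196^1024 * 196^4096 * 196^8192 * 196^32768 = 982 (mod 1479); answer 982
Stage 2: Y1 = 982; w = -4; T(2) = 1*(-6) + 3*(-4) = -18; iterating: T(2)=-18, T(3)=-36, T(4)=-90, T(5)=-198, T(6)=-468, T(7)=-1062, T(8)=-2466, T(9)=-5652, T(10)=-13050; answer -13050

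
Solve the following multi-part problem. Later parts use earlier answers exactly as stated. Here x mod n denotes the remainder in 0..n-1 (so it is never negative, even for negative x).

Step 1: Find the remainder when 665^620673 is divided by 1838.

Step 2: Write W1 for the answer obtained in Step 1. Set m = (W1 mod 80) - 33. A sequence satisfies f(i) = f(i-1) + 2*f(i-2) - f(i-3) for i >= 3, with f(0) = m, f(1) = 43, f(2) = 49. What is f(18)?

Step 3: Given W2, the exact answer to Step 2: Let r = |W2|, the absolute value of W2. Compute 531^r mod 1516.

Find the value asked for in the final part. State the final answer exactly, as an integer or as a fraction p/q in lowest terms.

Step 1: squarings mod 1838: 665^1=665, 665^2=1105, 665^4=593, 665^8=591, 665^16=61, 665^32=45, 665^64=187, 665^128=47, 665^256=371, 665^512=1629, 665^1024=1407, 665^2048=123, 665^4096=425, 665^8192=501, 665^16384=1033, 665^32768=1049, 665^65536=1277, 665^131072=423, 665^262144=643, 665^524288=1737; 665^620673 = 665^1 * 665^128 * 665^2048 * 665^4096 * 665^8192 * 665^16384 * 665^65536 * 665^524288 = 1221 (mod 1838); answer 1221
Step 2: W1 = 1221; m = -12; f(3) = 1*(49) + 2*(43) - 1*(-12) = 147; iterating: f(3)=147, f(4)=202, f(5)=447, f(6)=704, f(7)=1396, f(8)=2357, f(9)=4445, f(10)=7763, f(11)=14296, f(12)=25377, f(13)=46206, f(14)=82664, f(15)=149699, f(16)=268821, f(17)=485555, f(18)=873498; answer 873498
Step 3: W2 = 873498; r = 873498; squarings mod 1516: 531^1=531, 531^2=1501, 531^4=225, 531^8=597, 531^16=149, 531^32=977, 531^64=965, 531^128=401, 531^256=105, 531^512=413, 531^1024=777, 531^2048=361, 531^4096=1461, 531^8192=1509, 531^16384=49, 531^32768=885, 531^65536=969, 531^131072=557, 531^262144=985, 531^524288=1501; 531^873498 = 531^2 * 531^8 * 531^16 * 531^1024 * 531^4096 * 531^16384 * 531^65536 * 531^262144 * 531^524288 = 825 (mod 1516); answer 825

825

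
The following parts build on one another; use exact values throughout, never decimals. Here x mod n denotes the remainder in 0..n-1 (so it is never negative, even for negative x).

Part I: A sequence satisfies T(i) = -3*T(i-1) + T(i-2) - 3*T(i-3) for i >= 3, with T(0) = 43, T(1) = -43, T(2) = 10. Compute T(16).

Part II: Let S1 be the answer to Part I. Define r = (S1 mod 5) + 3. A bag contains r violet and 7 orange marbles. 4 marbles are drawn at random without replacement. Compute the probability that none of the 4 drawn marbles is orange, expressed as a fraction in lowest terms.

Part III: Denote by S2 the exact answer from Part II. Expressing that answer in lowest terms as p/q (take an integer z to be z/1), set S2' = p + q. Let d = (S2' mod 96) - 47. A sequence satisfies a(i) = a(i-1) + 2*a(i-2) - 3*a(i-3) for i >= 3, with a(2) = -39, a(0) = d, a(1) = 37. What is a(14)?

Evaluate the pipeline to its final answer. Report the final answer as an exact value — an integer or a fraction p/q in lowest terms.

-4389

Part I: T(3) = -3*(10) + 1*(-43) - 3*(43) = -202; iterating: T(3)=-202, T(4)=745, T(5)=-2467, T(6)=8752, T(7)=-30958, T(8)=109027, T(9)=-384295, T(10)=1354786, T(11)=-4775734, T(12)=16834873, T(13)=-59344711, T(14)=209196208, T(15)=-737437954, T(16)=2599544203; answer 2599544203
Part II: S1 = 2599544203; r = 6; total draws C(13,4) = 715; favorable C(6,4) = 15; P = 3/143; answer 3/143
Part III: S2 = 3/143; threaded value p + q = 146; d = 3; a(3) = 1*(-39) + 2*(37) - 3*(3) = 26; iterating: a(3)=26, a(4)=-163, a(5)=6, a(6)=-398, a(7)=103, a(8)=-711, a(9)=689, a(10)=-1042, a(11)=2469, a(12)=-1682, a(13)=6382, a(14)=-4389; answer -4389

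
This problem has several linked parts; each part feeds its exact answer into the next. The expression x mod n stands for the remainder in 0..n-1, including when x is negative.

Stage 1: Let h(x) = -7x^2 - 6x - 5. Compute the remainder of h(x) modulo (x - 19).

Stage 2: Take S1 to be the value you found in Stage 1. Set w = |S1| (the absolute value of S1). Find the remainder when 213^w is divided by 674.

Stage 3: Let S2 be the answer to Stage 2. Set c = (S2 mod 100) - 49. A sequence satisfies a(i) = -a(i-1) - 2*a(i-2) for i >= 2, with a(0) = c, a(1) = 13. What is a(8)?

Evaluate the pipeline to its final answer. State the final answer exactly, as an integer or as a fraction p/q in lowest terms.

571

Stage 1: remainder = value at the root: -7*(19)^2 - 6*(19)^1 - 5 = (-2527) + (-114) + (-5) = -2646; answer -2646
Stage 2: S1 = -2646; w = 2646; squarings mod 674: 213^1=213, 213^2=211, 213^4=37, 213^8=21, 213^16=441, 213^32=369, 213^64=13, 213^128=169, 213^256=253, 213^512=653, 213^1024=441, 213^2048=369; 213^2646 = 213^2 * 213^4 * 213^16 * 213^64 * 213^512 * 213^2048 = 111 (mod 674); answer 111
Stage 3: S2 = 111; c = -38; a(2) = -1*(13) - 2*(-38) = 63; iterating: a(2)=63, a(3)=-89, a(4)=-37, a(5)=215, a(6)=-141, a(7)=-289, a(8)=571; answer 571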